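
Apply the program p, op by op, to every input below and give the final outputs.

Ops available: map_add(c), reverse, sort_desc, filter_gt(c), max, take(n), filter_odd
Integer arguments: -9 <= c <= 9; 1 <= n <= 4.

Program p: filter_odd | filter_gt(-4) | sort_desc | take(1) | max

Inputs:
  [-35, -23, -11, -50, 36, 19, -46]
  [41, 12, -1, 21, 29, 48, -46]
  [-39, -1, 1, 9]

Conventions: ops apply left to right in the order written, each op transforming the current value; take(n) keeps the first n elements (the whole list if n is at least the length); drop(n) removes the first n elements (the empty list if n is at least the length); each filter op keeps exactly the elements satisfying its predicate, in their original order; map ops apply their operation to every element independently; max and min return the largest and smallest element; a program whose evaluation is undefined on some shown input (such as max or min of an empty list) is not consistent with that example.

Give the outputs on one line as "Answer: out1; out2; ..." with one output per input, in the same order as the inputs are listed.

Execution, op by op:
  [-35, -23, -11, -50, 36, 19, -46] -> [-35, -23, -11, 19] -> [19] -> [19] -> [19] -> 19
  [41, 12, -1, 21, 29, 48, -46] -> [41, -1, 21, 29] -> [41, -1, 21, 29] -> [41, 29, 21, -1] -> [41] -> 41
  [-39, -1, 1, 9] -> [-39, -1, 1, 9] -> [-1, 1, 9] -> [9, 1, -1] -> [9] -> 9

19; 41; 9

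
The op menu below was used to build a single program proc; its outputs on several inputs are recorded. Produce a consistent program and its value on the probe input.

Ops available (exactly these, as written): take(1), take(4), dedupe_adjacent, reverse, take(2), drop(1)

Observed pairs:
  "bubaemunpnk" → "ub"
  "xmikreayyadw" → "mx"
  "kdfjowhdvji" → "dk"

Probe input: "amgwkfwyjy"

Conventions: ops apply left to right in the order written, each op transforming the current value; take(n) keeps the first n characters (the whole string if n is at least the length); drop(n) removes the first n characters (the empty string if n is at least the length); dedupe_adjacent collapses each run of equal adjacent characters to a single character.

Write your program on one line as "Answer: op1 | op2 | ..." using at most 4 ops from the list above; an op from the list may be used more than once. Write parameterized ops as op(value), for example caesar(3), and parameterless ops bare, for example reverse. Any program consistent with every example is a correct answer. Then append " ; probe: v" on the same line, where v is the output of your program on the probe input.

take(4) | take(2) | reverse ; probe: "ma"

Check, running the answer program on each example:
  "bubaemunpnk" -> "buba" -> "bu" -> "ub"
  "xmikreayyadw" -> "xmik" -> "xm" -> "mx"
  "kdfjowhdvji" -> "kdfj" -> "kd" -> "dk"
  probe: "amgwkfwyjy" -> "amgw" -> "am" -> "ma"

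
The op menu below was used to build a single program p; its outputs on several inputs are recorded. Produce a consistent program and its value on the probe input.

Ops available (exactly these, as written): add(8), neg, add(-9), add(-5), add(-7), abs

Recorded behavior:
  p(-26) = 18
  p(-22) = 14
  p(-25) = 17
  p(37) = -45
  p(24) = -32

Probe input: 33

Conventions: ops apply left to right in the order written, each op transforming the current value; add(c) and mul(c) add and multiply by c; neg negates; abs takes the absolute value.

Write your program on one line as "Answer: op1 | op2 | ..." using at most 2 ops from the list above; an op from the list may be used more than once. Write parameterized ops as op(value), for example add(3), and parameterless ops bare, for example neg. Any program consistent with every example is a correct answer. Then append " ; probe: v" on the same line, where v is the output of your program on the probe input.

add(8) | neg ; probe: -41

Check, running the answer program on each example:
  -26 -> -18 -> 18
  -22 -> -14 -> 14
  -25 -> -17 -> 17
  37 -> 45 -> -45
  24 -> 32 -> -32
  probe: 33 -> 41 -> -41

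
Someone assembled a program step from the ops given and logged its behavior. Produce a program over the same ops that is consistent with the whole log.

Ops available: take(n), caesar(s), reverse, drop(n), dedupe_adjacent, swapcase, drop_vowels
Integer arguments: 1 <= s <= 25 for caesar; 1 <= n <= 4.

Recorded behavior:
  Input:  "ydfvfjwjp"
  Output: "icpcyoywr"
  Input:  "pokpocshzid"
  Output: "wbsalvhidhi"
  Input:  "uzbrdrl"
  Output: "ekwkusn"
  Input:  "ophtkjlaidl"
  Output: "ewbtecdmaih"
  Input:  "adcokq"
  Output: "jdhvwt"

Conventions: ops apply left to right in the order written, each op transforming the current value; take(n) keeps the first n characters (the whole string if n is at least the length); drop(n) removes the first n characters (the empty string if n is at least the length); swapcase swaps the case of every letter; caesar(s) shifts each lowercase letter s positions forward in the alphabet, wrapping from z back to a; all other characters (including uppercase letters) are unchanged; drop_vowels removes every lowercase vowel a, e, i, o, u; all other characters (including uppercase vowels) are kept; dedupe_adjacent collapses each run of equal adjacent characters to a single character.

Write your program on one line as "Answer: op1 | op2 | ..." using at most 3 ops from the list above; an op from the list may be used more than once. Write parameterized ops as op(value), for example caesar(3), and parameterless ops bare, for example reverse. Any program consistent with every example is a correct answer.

caesar(6) | caesar(13) | reverse

Check, running the answer program on each example:
  "ydfvfjwjp" -> "ejlblpcpv" -> "rwyoycpci" -> "icpcyoywr"
  "pokpocshzid" -> "vuqvuiynfoj" -> "ihdihvlasbw" -> "wbsalvhidhi"
  "uzbrdrl" -> "afhxjxr" -> "nsukwke" -> "ekwkusn"
  "ophtkjlaidl" -> "uvnzqprgojr" -> "hiamdcetbwe" -> "ewbtecdmaih"
  "adcokq" -> "gjiuqw" -> "twvhdj" -> "jdhvwt"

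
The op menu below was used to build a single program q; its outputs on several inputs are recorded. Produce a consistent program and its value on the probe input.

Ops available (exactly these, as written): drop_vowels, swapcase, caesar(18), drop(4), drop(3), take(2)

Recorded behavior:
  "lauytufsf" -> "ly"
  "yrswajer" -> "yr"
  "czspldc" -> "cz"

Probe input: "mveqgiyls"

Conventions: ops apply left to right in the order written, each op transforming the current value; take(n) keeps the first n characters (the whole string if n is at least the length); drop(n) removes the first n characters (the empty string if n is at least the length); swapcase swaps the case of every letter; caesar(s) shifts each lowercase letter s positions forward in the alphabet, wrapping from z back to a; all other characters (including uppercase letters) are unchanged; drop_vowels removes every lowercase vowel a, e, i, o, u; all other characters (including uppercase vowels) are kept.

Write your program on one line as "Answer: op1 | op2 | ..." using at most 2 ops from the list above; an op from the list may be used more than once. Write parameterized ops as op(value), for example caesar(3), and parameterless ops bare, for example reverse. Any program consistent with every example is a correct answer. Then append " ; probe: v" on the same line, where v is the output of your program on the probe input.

drop_vowels | take(2) ; probe: "mv"

Check, running the answer program on each example:
  "lauytufsf" -> "lytfsf" -> "ly"
  "yrswajer" -> "yrswjr" -> "yr"
  "czspldc" -> "czspldc" -> "cz"
  probe: "mveqgiyls" -> "mvqgyls" -> "mv"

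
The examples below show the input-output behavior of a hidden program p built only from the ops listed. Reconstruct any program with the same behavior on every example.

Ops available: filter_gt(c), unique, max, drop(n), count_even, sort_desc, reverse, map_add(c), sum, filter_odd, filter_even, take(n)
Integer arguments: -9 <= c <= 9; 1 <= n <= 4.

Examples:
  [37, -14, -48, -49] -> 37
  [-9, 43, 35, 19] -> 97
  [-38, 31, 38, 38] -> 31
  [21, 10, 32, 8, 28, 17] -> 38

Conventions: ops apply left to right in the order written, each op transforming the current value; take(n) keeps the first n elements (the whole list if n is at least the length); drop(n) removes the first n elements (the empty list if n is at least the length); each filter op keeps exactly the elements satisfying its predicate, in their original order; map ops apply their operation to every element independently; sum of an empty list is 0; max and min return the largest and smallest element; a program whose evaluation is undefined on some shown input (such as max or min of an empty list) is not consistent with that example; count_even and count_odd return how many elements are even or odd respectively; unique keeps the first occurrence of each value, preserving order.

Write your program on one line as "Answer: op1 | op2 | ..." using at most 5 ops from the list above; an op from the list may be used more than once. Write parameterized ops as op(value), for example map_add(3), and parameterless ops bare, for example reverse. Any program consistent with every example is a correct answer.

reverse | filter_odd | filter_gt(-2) | sort_desc | sum

Check, running the answer program on each example:
  [37, -14, -48, -49] -> [-49, -48, -14, 37] -> [-49, 37] -> [37] -> [37] -> 37
  [-9, 43, 35, 19] -> [19, 35, 43, -9] -> [19, 35, 43, -9] -> [19, 35, 43] -> [43, 35, 19] -> 97
  [-38, 31, 38, 38] -> [38, 38, 31, -38] -> [31] -> [31] -> [31] -> 31
  [21, 10, 32, 8, 28, 17] -> [17, 28, 8, 32, 10, 21] -> [17, 21] -> [17, 21] -> [21, 17] -> 38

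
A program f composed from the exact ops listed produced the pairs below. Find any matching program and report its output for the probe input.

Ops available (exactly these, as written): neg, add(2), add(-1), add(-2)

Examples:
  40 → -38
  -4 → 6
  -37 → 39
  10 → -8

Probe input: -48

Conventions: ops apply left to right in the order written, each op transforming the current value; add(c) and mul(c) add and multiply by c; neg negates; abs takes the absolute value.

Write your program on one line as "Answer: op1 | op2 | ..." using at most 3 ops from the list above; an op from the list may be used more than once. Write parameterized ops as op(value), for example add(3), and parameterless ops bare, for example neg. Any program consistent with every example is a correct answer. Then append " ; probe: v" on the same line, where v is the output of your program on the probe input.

neg | add(2) ; probe: 50

Check, running the answer program on each example:
  40 -> -40 -> -38
  -4 -> 4 -> 6
  -37 -> 37 -> 39
  10 -> -10 -> -8
  probe: -48 -> 48 -> 50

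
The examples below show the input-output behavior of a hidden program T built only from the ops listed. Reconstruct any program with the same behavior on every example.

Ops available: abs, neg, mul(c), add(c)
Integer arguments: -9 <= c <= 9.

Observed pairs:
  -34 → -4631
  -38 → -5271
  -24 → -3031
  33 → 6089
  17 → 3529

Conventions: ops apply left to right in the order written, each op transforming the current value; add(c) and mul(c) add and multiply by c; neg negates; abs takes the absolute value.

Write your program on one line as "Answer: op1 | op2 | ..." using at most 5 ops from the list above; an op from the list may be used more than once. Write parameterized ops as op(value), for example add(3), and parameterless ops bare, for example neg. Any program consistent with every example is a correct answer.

add(5) | mul(-5) | mul(-4) | mul(8) | add(9)

Check, running the answer program on each example:
  -34 -> -29 -> 145 -> -580 -> -4640 -> -4631
  -38 -> -33 -> 165 -> -660 -> -5280 -> -5271
  -24 -> -19 -> 95 -> -380 -> -3040 -> -3031
  33 -> 38 -> -190 -> 760 -> 6080 -> 6089
  17 -> 22 -> -110 -> 440 -> 3520 -> 3529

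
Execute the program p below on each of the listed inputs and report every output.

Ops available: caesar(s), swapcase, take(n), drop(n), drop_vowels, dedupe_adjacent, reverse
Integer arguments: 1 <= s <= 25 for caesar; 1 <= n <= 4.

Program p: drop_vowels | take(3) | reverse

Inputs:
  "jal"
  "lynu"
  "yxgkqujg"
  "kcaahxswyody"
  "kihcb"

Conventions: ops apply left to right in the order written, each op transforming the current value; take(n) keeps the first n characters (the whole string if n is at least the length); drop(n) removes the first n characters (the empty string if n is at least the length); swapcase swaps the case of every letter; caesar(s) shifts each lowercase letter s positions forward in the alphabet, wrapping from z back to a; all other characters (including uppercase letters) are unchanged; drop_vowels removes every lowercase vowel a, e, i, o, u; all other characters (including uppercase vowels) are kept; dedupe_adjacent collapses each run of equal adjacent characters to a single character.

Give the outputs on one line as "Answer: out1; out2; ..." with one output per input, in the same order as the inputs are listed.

"lj"; "nyl"; "gxy"; "hck"; "chk"

Execution, op by op:
  "jal" -> "jl" -> "jl" -> "lj"
  "lynu" -> "lyn" -> "lyn" -> "nyl"
  "yxgkqujg" -> "yxgkqjg" -> "yxg" -> "gxy"
  "kcaahxswyody" -> "kchxswydy" -> "kch" -> "hck"
  "kihcb" -> "khcb" -> "khc" -> "chk"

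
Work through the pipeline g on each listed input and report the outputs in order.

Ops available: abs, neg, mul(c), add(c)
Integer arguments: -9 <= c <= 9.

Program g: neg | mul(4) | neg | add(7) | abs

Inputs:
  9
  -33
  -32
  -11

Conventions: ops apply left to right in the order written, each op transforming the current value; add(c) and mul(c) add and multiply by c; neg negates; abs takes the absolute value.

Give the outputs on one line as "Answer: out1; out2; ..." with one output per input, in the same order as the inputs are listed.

Execution, op by op:
  9 -> -9 -> -36 -> 36 -> 43 -> 43
  -33 -> 33 -> 132 -> -132 -> -125 -> 125
  -32 -> 32 -> 128 -> -128 -> -121 -> 121
  -11 -> 11 -> 44 -> -44 -> -37 -> 37

43; 125; 121; 37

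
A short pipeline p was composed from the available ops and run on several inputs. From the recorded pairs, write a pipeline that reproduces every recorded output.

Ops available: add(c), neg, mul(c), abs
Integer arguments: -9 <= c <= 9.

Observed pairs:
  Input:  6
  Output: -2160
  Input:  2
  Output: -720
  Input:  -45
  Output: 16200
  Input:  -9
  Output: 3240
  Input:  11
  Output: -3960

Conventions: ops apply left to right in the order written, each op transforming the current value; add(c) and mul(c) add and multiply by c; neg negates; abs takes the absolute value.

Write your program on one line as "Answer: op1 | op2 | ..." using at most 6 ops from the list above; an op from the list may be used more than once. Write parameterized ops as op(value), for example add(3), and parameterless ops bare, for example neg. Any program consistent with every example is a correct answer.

mul(3) | mul(5) | mul(3) | mul(-1) | mul(8)

Check, running the answer program on each example:
  6 -> 18 -> 90 -> 270 -> -270 -> -2160
  2 -> 6 -> 30 -> 90 -> -90 -> -720
  -45 -> -135 -> -675 -> -2025 -> 2025 -> 16200
  -9 -> -27 -> -135 -> -405 -> 405 -> 3240
  11 -> 33 -> 165 -> 495 -> -495 -> -3960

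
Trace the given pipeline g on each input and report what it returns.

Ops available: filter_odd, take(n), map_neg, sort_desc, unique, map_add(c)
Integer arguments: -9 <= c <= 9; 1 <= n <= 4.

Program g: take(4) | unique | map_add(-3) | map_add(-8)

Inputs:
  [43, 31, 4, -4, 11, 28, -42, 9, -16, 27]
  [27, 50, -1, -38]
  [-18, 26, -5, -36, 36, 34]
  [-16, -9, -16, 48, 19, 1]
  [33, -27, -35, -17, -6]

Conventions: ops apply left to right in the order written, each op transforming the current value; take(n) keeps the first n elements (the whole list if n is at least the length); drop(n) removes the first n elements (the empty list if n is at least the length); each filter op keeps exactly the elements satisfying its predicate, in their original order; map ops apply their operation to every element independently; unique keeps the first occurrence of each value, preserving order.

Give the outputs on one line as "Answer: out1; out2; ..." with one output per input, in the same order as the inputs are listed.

Execution, op by op:
  [43, 31, 4, -4, 11, 28, -42, 9, -16, 27] -> [43, 31, 4, -4] -> [43, 31, 4, -4] -> [40, 28, 1, -7] -> [32, 20, -7, -15]
  [27, 50, -1, -38] -> [27, 50, -1, -38] -> [27, 50, -1, -38] -> [24, 47, -4, -41] -> [16, 39, -12, -49]
  [-18, 26, -5, -36, 36, 34] -> [-18, 26, -5, -36] -> [-18, 26, -5, -36] -> [-21, 23, -8, -39] -> [-29, 15, -16, -47]
  [-16, -9, -16, 48, 19, 1] -> [-16, -9, -16, 48] -> [-16, -9, 48] -> [-19, -12, 45] -> [-27, -20, 37]
  [33, -27, -35, -17, -6] -> [33, -27, -35, -17] -> [33, -27, -35, -17] -> [30, -30, -38, -20] -> [22, -38, -46, -28]

[32, 20, -7, -15]; [16, 39, -12, -49]; [-29, 15, -16, -47]; [-27, -20, 37]; [22, -38, -46, -28]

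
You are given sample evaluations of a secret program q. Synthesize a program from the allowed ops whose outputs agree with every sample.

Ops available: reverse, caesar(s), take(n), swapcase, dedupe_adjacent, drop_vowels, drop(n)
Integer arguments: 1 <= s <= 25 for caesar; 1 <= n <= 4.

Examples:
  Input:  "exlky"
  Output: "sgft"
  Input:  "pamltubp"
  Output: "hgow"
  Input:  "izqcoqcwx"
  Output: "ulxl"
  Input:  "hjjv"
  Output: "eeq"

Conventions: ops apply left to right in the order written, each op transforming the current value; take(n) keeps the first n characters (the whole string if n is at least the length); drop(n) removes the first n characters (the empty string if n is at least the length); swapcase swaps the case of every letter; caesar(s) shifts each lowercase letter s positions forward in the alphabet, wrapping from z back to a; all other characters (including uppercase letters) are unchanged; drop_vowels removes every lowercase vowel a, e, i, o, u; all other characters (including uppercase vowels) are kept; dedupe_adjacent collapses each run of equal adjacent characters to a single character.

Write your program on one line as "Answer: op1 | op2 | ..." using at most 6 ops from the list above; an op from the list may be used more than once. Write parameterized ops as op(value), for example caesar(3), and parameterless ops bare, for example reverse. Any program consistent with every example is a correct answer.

swapcase | drop(1) | swapcase | drop_vowels | take(4) | caesar(21)

Check, running the answer program on each example:
  "exlky" -> "EXLKY" -> "XLKY" -> "xlky" -> "xlky" -> "xlky" -> "sgft"
  "pamltubp" -> "PAMLTUBP" -> "AMLTUBP" -> "amltubp" -> "mltbp" -> "mltb" -> "hgow"
  "izqcoqcwx" -> "IZQCOQCWX" -> "ZQCOQCWX" -> "zqcoqcwx" -> "zqcqcwx" -> "zqcq" -> "ulxl"
  "hjjv" -> "HJJV" -> "JJV" -> "jjv" -> "jjv" -> "jjv" -> "eeq"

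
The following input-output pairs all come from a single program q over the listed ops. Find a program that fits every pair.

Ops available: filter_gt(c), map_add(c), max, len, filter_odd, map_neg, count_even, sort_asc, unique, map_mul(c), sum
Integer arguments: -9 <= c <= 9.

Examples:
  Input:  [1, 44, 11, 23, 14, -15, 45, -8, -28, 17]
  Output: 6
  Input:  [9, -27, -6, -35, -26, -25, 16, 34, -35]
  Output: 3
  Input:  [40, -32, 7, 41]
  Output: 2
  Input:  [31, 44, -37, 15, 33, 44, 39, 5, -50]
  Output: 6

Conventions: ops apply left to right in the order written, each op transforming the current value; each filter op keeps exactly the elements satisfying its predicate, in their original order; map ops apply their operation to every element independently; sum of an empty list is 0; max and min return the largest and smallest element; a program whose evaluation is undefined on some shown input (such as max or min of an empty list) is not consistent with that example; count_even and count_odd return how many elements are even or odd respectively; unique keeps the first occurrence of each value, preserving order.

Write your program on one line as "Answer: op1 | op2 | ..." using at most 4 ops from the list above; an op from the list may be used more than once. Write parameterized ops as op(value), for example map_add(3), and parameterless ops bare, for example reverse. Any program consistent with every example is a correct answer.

sort_asc | filter_gt(7) | len

Check, running the answer program on each example:
  [1, 44, 11, 23, 14, -15, 45, -8, -28, 17] -> [-28, -15, -8, 1, 11, 14, 17, 23, 44, 45] -> [11, 14, 17, 23, 44, 45] -> 6
  [9, -27, -6, -35, -26, -25, 16, 34, -35] -> [-35, -35, -27, -26, -25, -6, 9, 16, 34] -> [9, 16, 34] -> 3
  [40, -32, 7, 41] -> [-32, 7, 40, 41] -> [40, 41] -> 2
  [31, 44, -37, 15, 33, 44, 39, 5, -50] -> [-50, -37, 5, 15, 31, 33, 39, 44, 44] -> [15, 31, 33, 39, 44, 44] -> 6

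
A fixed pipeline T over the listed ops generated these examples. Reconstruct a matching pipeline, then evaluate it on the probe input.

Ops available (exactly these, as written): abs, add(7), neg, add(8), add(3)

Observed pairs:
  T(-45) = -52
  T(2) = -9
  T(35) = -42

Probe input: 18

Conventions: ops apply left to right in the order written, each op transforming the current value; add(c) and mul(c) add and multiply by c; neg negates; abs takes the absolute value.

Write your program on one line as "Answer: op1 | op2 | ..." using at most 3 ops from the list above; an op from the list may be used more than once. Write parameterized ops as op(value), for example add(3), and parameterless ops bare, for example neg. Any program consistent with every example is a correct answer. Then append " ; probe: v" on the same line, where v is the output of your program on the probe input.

abs | add(7) | neg ; probe: -25

Check, running the answer program on each example:
  -45 -> 45 -> 52 -> -52
  2 -> 2 -> 9 -> -9
  35 -> 35 -> 42 -> -42
  probe: 18 -> 18 -> 25 -> -25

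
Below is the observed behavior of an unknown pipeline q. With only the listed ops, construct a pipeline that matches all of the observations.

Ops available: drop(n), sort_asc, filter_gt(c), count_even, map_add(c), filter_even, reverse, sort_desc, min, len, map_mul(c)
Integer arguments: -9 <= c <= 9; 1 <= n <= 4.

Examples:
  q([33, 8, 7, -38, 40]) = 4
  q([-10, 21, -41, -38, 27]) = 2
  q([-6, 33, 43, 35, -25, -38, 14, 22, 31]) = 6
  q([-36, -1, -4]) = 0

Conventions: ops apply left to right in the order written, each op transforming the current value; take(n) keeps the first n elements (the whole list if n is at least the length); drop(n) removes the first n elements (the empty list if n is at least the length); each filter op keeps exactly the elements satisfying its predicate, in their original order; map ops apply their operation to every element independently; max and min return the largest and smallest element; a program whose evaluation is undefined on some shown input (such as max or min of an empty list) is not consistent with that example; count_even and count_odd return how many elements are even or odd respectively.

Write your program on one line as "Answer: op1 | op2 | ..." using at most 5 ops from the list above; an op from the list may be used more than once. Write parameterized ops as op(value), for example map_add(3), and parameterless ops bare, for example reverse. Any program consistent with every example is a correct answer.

filter_gt(4) | sort_asc | map_add(9) | len

Check, running the answer program on each example:
  [33, 8, 7, -38, 40] -> [33, 8, 7, 40] -> [7, 8, 33, 40] -> [16, 17, 42, 49] -> 4
  [-10, 21, -41, -38, 27] -> [21, 27] -> [21, 27] -> [30, 36] -> 2
  [-6, 33, 43, 35, -25, -38, 14, 22, 31] -> [33, 43, 35, 14, 22, 31] -> [14, 22, 31, 33, 35, 43] -> [23, 31, 40, 42, 44, 52] -> 6
  [-36, -1, -4] -> [] -> [] -> [] -> 0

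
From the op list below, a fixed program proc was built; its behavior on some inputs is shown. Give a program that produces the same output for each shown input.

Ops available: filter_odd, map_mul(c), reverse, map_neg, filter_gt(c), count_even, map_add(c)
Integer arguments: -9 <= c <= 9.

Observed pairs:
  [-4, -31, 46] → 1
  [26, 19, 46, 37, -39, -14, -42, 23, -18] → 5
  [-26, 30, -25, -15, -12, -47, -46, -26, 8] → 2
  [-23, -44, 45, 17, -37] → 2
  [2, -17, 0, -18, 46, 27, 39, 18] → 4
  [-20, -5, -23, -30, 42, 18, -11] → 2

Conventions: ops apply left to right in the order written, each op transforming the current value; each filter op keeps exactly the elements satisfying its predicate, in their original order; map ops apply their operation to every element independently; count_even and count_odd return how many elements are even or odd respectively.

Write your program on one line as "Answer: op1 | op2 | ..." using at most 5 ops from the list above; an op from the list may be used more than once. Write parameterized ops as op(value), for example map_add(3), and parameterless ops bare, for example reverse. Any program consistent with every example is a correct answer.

map_neg | map_mul(-4) | filter_gt(9) | count_even

Check, running the answer program on each example:
  [-4, -31, 46] -> [4, 31, -46] -> [-16, -124, 184] -> [184] -> 1
  [26, 19, 46, 37, -39, -14, -42, 23, -18] -> [-26, -19, -46, -37, 39, 14, 42, -23, 18] -> [104, 76, 184, 148, -156, -56, -168, 92, -72] -> [104, 76, 184, 148, 92] -> 5
  [-26, 30, -25, -15, -12, -47, -46, -26, 8] -> [26, -30, 25, 15, 12, 47, 46, 26, -8] -> [-104, 120, -100, -60, -48, -188, -184, -104, 32] -> [120, 32] -> 2
  [-23, -44, 45, 17, -37] -> [23, 44, -45, -17, 37] -> [-92, -176, 180, 68, -148] -> [180, 68] -> 2
  [2, -17, 0, -18, 46, 27, 39, 18] -> [-2, 17, 0, 18, -46, -27, -39, -18] -> [8, -68, 0, -72, 184, 108, 156, 72] -> [184, 108, 156, 72] -> 4
  [-20, -5, -23, -30, 42, 18, -11] -> [20, 5, 23, 30, -42, -18, 11] -> [-80, -20, -92, -120, 168, 72, -44] -> [168, 72] -> 2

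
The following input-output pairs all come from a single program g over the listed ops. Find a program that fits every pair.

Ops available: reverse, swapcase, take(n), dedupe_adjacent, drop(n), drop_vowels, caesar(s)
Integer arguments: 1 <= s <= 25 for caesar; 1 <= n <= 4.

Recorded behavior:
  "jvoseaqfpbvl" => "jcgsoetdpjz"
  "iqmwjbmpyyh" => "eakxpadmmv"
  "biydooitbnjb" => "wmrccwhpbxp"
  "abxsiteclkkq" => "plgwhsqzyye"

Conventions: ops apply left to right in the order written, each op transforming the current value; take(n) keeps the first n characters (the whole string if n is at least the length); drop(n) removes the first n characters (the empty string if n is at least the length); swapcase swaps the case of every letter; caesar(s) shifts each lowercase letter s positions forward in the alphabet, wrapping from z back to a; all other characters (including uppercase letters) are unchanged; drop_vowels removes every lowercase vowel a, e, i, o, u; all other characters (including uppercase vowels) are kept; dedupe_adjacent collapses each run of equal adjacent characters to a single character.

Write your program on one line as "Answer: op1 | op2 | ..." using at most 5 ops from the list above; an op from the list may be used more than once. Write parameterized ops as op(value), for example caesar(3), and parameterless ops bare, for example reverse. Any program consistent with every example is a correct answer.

caesar(8) | caesar(12) | caesar(20) | drop(1)

Check, running the answer program on each example:
  "jvoseaqfpbvl" -> "rdwamiynxjdt" -> "dpimyukzjvpf" -> "xjcgsoetdpjz" -> "jcgsoetdpjz"
  "iqmwjbmpyyh" -> "qyuerjuxggp" -> "ckgqdvgjssb" -> "weakxpadmmv" -> "eakxpadmmv"
  "biydooitbnjb" -> "jqglwwqbjvrj" -> "vcsxiicnvhdv" -> "pwmrccwhpbxp" -> "wmrccwhpbxp"
  "abxsiteclkkq" -> "ijfaqbmktssy" -> "uvrmcnywfeek" -> "oplgwhsqzyye" -> "plgwhsqzyye"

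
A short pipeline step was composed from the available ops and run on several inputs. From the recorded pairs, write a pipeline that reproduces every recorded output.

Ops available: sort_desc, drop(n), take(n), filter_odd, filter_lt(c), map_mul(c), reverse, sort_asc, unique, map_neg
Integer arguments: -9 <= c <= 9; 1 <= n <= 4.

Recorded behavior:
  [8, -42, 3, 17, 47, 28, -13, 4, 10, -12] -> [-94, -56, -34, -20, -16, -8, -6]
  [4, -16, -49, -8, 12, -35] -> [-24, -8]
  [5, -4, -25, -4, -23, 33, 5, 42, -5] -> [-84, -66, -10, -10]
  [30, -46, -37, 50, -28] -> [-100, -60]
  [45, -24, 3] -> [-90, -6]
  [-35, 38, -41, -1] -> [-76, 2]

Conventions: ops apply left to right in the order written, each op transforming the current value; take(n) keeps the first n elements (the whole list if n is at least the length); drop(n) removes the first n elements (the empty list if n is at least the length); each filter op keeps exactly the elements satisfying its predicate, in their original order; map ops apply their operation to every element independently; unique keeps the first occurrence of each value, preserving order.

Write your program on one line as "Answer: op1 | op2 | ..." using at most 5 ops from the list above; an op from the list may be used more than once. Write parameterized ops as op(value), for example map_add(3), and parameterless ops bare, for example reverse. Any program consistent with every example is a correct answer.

map_mul(2) | sort_asc | sort_desc | map_neg | filter_lt(4)

Check, running the answer program on each example:
  [8, -42, 3, 17, 47, 28, -13, 4, 10, -12] -> [16, -84, 6, 34, 94, 56, -26, 8, 20, -24] -> [-84, -26, -24, 6, 8, 16, 20, 34, 56, 94] -> [94, 56, 34, 20, 16, 8, 6, -24, -26, -84] -> [-94, -56, -34, -20, -16, -8, -6, 24, 26, 84] -> [-94, -56, -34, -20, -16, -8, -6]
  [4, -16, -49, -8, 12, -35] -> [8, -32, -98, -16, 24, -70] -> [-98, -70, -32, -16, 8, 24] -> [24, 8, -16, -32, -70, -98] -> [-24, -8, 16, 32, 70, 98] -> [-24, -8]
  [5, -4, -25, -4, -23, 33, 5, 42, -5] -> [10, -8, -50, -8, -46, 66, 10, 84, -10] -> [-50, -46, -10, -8, -8, 10, 10, 66, 84] -> [84, 66, 10, 10, -8, -8, -10, -46, -50] -> [-84, -66, -10, -10, 8, 8, 10, 46, 50] -> [-84, -66, -10, -10]
  [30, -46, -37, 50, -28] -> [60, -92, -74, 100, -56] -> [-92, -74, -56, 60, 100] -> [100, 60, -56, -74, -92] -> [-100, -60, 56, 74, 92] -> [-100, -60]
  [45, -24, 3] -> [90, -48, 6] -> [-48, 6, 90] -> [90, 6, -48] -> [-90, -6, 48] -> [-90, -6]
  [-35, 38, -41, -1] -> [-70, 76, -82, -2] -> [-82, -70, -2, 76] -> [76, -2, -70, -82] -> [-76, 2, 70, 82] -> [-76, 2]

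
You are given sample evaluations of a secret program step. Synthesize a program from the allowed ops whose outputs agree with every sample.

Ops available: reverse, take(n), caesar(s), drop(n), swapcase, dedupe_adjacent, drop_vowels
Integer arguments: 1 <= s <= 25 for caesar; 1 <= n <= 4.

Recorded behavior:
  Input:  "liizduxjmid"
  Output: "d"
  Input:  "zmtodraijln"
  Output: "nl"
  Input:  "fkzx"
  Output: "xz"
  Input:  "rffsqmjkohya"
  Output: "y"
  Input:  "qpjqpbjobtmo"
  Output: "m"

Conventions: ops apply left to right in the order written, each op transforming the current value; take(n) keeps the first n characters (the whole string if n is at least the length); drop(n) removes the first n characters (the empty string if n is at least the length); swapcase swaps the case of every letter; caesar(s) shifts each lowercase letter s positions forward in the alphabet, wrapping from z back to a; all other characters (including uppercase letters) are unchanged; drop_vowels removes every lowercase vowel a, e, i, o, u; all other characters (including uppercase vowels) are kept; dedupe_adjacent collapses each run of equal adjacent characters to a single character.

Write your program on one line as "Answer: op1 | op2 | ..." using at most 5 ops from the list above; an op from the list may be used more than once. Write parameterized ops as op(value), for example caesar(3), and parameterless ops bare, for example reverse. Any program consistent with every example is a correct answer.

dedupe_adjacent | reverse | take(2) | drop_vowels

Check, running the answer program on each example:
  "liizduxjmid" -> "lizduxjmid" -> "dimjxudzil" -> "di" -> "d"
  "zmtodraijln" -> "zmtodraijln" -> "nljiardotmz" -> "nl" -> "nl"
  "fkzx" -> "fkzx" -> "xzkf" -> "xz" -> "xz"
  "rffsqmjkohya" -> "rfsqmjkohya" -> "ayhokjmqsfr" -> "ay" -> "y"
  "qpjqpbjobtmo" -> "qpjqpbjobtmo" -> "omtbojbpqjpq" -> "om" -> "m"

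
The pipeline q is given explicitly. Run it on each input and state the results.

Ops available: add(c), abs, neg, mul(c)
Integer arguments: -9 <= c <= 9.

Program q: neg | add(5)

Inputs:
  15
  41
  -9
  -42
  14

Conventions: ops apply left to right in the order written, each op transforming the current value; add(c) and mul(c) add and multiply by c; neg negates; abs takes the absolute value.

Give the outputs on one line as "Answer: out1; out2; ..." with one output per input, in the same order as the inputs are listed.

Execution, op by op:
  15 -> -15 -> -10
  41 -> -41 -> -36
  -9 -> 9 -> 14
  -42 -> 42 -> 47
  14 -> -14 -> -9

-10; -36; 14; 47; -9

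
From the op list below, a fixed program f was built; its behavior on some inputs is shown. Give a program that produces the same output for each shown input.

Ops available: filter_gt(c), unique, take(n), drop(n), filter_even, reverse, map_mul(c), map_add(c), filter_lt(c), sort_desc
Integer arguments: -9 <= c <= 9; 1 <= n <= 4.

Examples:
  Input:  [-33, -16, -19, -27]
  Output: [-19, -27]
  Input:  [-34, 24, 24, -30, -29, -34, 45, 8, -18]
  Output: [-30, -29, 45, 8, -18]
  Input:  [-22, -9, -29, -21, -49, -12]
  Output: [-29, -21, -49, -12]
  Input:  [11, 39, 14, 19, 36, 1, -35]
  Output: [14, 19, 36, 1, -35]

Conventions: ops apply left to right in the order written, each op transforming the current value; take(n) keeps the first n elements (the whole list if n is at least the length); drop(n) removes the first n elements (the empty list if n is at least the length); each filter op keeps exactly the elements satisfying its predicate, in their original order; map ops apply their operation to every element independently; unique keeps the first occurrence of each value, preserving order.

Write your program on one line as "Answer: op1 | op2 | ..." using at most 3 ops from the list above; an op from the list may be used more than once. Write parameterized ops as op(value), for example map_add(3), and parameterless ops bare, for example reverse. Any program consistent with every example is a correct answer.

unique | drop(2)

Check, running the answer program on each example:
  [-33, -16, -19, -27] -> [-33, -16, -19, -27] -> [-19, -27]
  [-34, 24, 24, -30, -29, -34, 45, 8, -18] -> [-34, 24, -30, -29, 45, 8, -18] -> [-30, -29, 45, 8, -18]
  [-22, -9, -29, -21, -49, -12] -> [-22, -9, -29, -21, -49, -12] -> [-29, -21, -49, -12]
  [11, 39, 14, 19, 36, 1, -35] -> [11, 39, 14, 19, 36, 1, -35] -> [14, 19, 36, 1, -35]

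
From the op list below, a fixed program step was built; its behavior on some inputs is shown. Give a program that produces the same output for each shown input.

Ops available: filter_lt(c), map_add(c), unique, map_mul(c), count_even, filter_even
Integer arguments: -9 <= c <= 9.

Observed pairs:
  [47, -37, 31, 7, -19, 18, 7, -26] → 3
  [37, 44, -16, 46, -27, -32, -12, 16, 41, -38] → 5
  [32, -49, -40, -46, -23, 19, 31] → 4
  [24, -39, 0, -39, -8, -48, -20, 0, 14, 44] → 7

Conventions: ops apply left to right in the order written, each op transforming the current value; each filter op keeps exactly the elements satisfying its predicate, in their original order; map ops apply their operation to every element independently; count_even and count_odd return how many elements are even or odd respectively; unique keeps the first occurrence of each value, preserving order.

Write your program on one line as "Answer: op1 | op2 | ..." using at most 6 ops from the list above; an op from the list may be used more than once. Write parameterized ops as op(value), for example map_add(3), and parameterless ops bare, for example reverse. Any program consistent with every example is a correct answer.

map_mul(2) | filter_lt(3) | map_mul(-5) | map_mul(-1) | map_add(-4) | count_even

Check, running the answer program on each example:
  [47, -37, 31, 7, -19, 18, 7, -26] -> [94, -74, 62, 14, -38, 36, 14, -52] -> [-74, -38, -52] -> [370, 190, 260] -> [-370, -190, -260] -> [-374, -194, -264] -> 3
  [37, 44, -16, 46, -27, -32, -12, 16, 41, -38] -> [74, 88, -32, 92, -54, -64, -24, 32, 82, -76] -> [-32, -54, -64, -24, -76] -> [160, 270, 320, 120, 380] -> [-160, -270, -320, -120, -380] -> [-164, -274, -324, -124, -384] -> 5
  [32, -49, -40, -46, -23, 19, 31] -> [64, -98, -80, -92, -46, 38, 62] -> [-98, -80, -92, -46] -> [490, 400, 460, 230] -> [-490, -400, -460, -230] -> [-494, -404, -464, -234] -> 4
  [24, -39, 0, -39, -8, -48, -20, 0, 14, 44] -> [48, -78, 0, -78, -16, -96, -40, 0, 28, 88] -> [-78, 0, -78, -16, -96, -40, 0] -> [390, 0, 390, 80, 480, 200, 0] -> [-390, 0, -390, -80, -480, -200, 0] -> [-394, -4, -394, -84, -484, -204, -4] -> 7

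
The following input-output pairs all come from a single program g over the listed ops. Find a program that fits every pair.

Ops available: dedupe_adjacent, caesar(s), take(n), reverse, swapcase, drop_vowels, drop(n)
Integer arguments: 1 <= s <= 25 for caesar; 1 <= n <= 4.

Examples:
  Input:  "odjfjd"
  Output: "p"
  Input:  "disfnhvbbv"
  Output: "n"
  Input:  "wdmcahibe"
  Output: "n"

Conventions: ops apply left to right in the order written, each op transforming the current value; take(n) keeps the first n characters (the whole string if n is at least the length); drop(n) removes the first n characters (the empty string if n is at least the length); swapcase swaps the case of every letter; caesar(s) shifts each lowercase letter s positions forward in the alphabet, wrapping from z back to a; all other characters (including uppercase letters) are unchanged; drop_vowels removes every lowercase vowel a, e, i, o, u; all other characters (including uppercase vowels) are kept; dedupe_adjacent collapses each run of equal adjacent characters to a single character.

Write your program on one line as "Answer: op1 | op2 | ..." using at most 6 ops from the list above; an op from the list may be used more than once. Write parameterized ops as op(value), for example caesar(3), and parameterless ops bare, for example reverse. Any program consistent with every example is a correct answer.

reverse | dedupe_adjacent | caesar(6) | take(4) | drop(3)

Check, running the answer program on each example:
  "odjfjd" -> "djfjdo" -> "djfjdo" -> "jplpju" -> "jplp" -> "p"
  "disfnhvbbv" -> "vbbvhnfsid" -> "vbvhnfsid" -> "bhbntlyoj" -> "bhbn" -> "n"
  "wdmcahibe" -> "ebihacmdw" -> "ebihacmdw" -> "khongisjc" -> "khon" -> "n"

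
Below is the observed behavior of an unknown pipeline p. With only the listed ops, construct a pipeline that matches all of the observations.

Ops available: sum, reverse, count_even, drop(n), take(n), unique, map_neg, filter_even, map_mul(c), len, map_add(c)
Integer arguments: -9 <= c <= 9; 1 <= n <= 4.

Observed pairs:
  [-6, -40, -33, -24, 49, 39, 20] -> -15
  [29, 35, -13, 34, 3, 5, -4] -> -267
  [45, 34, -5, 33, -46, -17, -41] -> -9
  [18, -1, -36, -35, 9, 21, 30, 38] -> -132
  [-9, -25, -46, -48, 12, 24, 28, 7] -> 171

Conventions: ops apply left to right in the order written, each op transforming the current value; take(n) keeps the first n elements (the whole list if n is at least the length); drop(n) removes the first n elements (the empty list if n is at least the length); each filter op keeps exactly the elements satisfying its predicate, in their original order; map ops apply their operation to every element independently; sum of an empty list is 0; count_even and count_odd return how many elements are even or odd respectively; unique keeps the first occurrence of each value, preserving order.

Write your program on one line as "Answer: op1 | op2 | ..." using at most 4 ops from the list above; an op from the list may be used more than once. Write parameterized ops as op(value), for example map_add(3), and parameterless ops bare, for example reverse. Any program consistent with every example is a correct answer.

reverse | map_mul(-3) | sum

Check, running the answer program on each example:
  [-6, -40, -33, -24, 49, 39, 20] -> [20, 39, 49, -24, -33, -40, -6] -> [-60, -117, -147, 72, 99, 120, 18] -> -15
  [29, 35, -13, 34, 3, 5, -4] -> [-4, 5, 3, 34, -13, 35, 29] -> [12, -15, -9, -102, 39, -105, -87] -> -267
  [45, 34, -5, 33, -46, -17, -41] -> [-41, -17, -46, 33, -5, 34, 45] -> [123, 51, 138, -99, 15, -102, -135] -> -9
  [18, -1, -36, -35, 9, 21, 30, 38] -> [38, 30, 21, 9, -35, -36, -1, 18] -> [-114, -90, -63, -27, 105, 108, 3, -54] -> -132
  [-9, -25, -46, -48, 12, 24, 28, 7] -> [7, 28, 24, 12, -48, -46, -25, -9] -> [-21, -84, -72, -36, 144, 138, 75, 27] -> 171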